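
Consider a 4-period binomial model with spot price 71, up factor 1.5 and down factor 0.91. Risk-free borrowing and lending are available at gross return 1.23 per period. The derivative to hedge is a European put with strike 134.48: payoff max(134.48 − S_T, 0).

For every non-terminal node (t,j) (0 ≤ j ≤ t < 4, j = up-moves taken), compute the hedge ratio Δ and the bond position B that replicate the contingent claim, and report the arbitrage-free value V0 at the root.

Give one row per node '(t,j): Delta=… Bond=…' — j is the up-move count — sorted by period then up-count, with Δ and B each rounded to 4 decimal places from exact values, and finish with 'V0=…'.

Risk-neutral probability p* = (R−d)/(u−d) = (1.23−0.91)/(1.5−0.91) = 0.5424.
At expiry t=4: V(4,0)=85.7918, V(4,1)=54.2247, V(4,2)=2.1910, V(4,3)=0.0000, V(4,4)=0.0000
(3,0): S=53.5035. Δ = (V_up−V_dn)/(S_up−S_dn) = (54.2247−85.7918)/(80.2553−48.6882) = -1.0000. V = [p*·54.2247 + (1−p*)·85.7918]/1.23 = 55.8298. B = V − Δ·S = 109.3333.
(3,1): S=88.1927. Δ = (V_up−V_dn)/(S_up−S_dn) = (2.1910−54.2247)/(132.2890−80.2553) = -1.0000. V = [p*·2.1910 + (1−p*)·54.2247]/1.23 = 21.1407. B = V − Δ·S = 109.3333.
(3,2): S=145.3725. Δ = (V_up−V_dn)/(S_up−S_dn) = (0.0000−2.1910)/(218.0588−132.2890) = -0.0255. V = [p*·0.0000 + (1−p*)·2.1910]/1.23 = 0.8152. B = V − Δ·S = 4.5288.
(3,3): S=239.6250. Δ = (V_up−V_dn)/(S_up−S_dn) = (0.0000−0.0000)/(359.4375−218.0588) = 0.0000. V = [p*·0.0000 + (1−p*)·0.0000]/1.23 = 0.0000. B = V − Δ·S = 0.0000.
(2,0): S=58.7951. Δ = (V_up−V_dn)/(S_up−S_dn) = (21.1407−55.8298)/(88.1927−53.5035) = -1.0000. V = [p*·21.1407 + (1−p*)·55.8298]/1.23 = 30.0938. B = V − Δ·S = 88.8889.
(2,1): S=96.9150. Δ = (V_up−V_dn)/(S_up−S_dn) = (0.8152−21.1407)/(145.3725−88.1927) = -0.3555. V = [p*·0.8152 + (1−p*)·21.1407]/1.23 = 8.2249. B = V − Δ·S = 42.6749.
(2,2): S=159.7500. Δ = (V_up−V_dn)/(S_up−S_dn) = (0.0000−0.8152)/(239.6250−145.3725) = -0.0086. V = [p*·0.0000 + (1−p*)·0.8152]/1.23 = 0.3033. B = V − Δ·S = 1.6850.
(1,0): S=64.6100. Δ = (V_up−V_dn)/(S_up−S_dn) = (8.2249−30.0938)/(96.9150−58.7951) = -0.5737. V = [p*·8.2249 + (1−p*)·30.0938]/1.23 = 14.8234. B = V − Δ·S = 51.8892.
(1,1): S=106.5000. Δ = (V_up−V_dn)/(S_up−S_dn) = (0.3033−8.2249)/(159.7500−96.9150) = -0.1261. V = [p*·0.3033 + (1−p*)·8.2249]/1.23 = 3.1939. B = V − Δ·S = 16.6204.
(0,0): S=71.0000. Δ = (V_up−V_dn)/(S_up−S_dn) = (3.1939−14.8234)/(106.5000−64.6100) = -0.2776. V = [p*·3.1939 + (1−p*)·14.8234]/1.23 = 6.9234. B = V − Δ·S = 26.6344.
The time-0 hedge costs 6.9234, which is the no-arbitrage price.

(0,0): Delta=-0.2776 Bond=26.6344
(1,0): Delta=-0.5737 Bond=51.8892
(1,1): Delta=-0.1261 Bond=16.6204
(2,0): Delta=-1.0000 Bond=88.8889
(2,1): Delta=-0.3555 Bond=42.6749
(2,2): Delta=-0.0086 Bond=1.6850
(3,0): Delta=-1.0000 Bond=109.3333
(3,1): Delta=-1.0000 Bond=109.3333
(3,2): Delta=-0.0255 Bond=4.5288
(3,3): Delta=0.0000 Bond=0.0000
V0=6.9234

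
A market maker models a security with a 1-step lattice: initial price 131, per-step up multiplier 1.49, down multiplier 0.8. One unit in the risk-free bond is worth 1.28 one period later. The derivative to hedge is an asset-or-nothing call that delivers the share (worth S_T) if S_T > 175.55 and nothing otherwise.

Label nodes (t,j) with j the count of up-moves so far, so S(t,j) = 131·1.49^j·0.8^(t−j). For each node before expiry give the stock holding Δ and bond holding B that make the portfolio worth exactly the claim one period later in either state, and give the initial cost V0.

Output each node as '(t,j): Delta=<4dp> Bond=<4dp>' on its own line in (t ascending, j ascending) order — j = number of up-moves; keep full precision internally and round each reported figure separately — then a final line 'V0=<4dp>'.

Under the risk-neutral measure, an up-move has probability p* = (R−d)/(u−d) = 0.6957 and values discount at R = 1.28.
Terminal payoffs: V(1,0)=0.0000, V(1,1)=195.1900
Node (0,0) S=131.0000: V=(p*·195.1900+(1−p*)·0.0000)/1.28=106.0815; Δ=(195.1900−0.0000)/(195.1900−104.8000)=2.1594; B=V−Δ·S=-176.8025
Self-financing check: at every node Δ·S+B equals the discounted successor values.

(0,0): Delta=2.1594 Bond=-176.8025
V0=106.0815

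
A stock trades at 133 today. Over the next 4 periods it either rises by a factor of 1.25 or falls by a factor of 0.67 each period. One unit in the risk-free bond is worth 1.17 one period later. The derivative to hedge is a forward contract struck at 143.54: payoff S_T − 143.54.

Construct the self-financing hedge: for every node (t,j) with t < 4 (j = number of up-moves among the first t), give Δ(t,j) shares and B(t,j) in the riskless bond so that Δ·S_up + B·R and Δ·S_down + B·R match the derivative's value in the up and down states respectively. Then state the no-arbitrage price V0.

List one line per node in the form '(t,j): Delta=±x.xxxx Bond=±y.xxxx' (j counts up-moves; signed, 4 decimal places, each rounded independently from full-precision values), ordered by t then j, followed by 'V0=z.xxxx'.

Under the risk-neutral measure, an up-move has probability p* = (R−d)/(u−d) = 0.8621 and values discount at R = 1.17.
Terminal values V(4,·): V(4,0)=-116.7390, V(4,1)=-93.5382, V(4,2)=-50.2530, V(4,3)=30.5030, V(4,4)=181.1670
  t=3,j=0: stock 40.0015 → up 50.0018 (V=-93.5382), down 26.8010 (V=-116.7390). Price -82.6823; hedge Δ=1.0000, bond B=-122.6838.
  t=3,j=1: stock 74.6296 → up 93.2870 (V=-50.2530), down 50.0018 (V=-93.5382). Price -48.0541; hedge Δ=1.0000, bond B=-122.6838.
  t=3,j=2: stock 139.2344 → up 174.0430 (V=30.5030), down 93.2870 (V=-50.2530). Price 16.5506; hedge Δ=1.0000, bond B=-122.6838.
  t=3,j=3: stock 259.7656 → up 324.7070 (V=181.1670), down 174.0430 (V=30.5030). Price 137.0819; hedge Δ=1.0000, bond B=-122.6838.
  t=2,j=0: stock 59.7037 → up 74.6296 (V=-48.0541), down 40.0015 (V=-82.6823). Price -45.1542; hedge Δ=1.0000, bond B=-104.8579.
  t=2,j=1: stock 111.3875 → up 139.2344 (V=16.5506), down 74.6296 (V=-48.0541). Price 6.5296; hedge Δ=1.0000, bond B=-104.8579.
  t=2,j=2: stock 207.8125 → up 259.7656 (V=137.0819), down 139.2344 (V=16.5506). Price 102.9546; hedge Δ=1.0000, bond B=-104.8579.
  t=1,j=0: stock 89.1100 → up 111.3875 (V=6.5296), down 59.7037 (V=-45.1542). Price -0.5121; hedge Δ=1.0000, bond B=-89.6221.
  t=1,j=1: stock 166.2500 → up 207.8125 (V=102.9546), down 111.3875 (V=6.5296). Price 76.6279; hedge Δ=1.0000, bond B=-89.6221.
  t=0,j=0: stock 133.0000 → up 166.2500 (V=76.6279), down 89.1100 (V=-0.5121). Price 56.3999; hedge Δ=1.0000, bond B=-76.6001.
Check: Δ(0,0)·S0 + B(0,0) = 56.3999 = V0.

(0,0): Delta=1.0000 Bond=-76.6001
(1,0): Delta=1.0000 Bond=-89.6221
(1,1): Delta=1.0000 Bond=-89.6221
(2,0): Delta=1.0000 Bond=-104.8579
(2,1): Delta=1.0000 Bond=-104.8579
(2,2): Delta=1.0000 Bond=-104.8579
(3,0): Delta=1.0000 Bond=-122.6838
(3,1): Delta=1.0000 Bond=-122.6838
(3,2): Delta=1.0000 Bond=-122.6838
(3,3): Delta=1.0000 Bond=-122.6838
V0=56.3999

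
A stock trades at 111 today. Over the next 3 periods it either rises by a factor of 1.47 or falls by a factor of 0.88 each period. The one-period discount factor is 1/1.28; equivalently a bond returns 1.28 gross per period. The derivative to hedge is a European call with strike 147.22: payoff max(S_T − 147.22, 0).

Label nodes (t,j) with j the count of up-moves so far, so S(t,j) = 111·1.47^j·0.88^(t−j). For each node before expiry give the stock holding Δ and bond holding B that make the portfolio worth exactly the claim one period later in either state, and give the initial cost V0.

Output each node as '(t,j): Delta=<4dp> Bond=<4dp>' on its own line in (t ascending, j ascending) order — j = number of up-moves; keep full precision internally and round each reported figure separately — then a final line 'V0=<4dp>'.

Risk-neutral probability p* = (R−d)/(u−d) = (1.28−0.88)/(1.47−0.88) = 0.6780.
Terminal payoffs: V(3,0)=0.0000, V(3,1)=0.0000, V(3,2)=63.8567, V(3,3)=205.3741
Node (2,0) S=85.9584: V=(p*·0.0000+(1−p*)·0.0000)/1.28=0.0000; Δ=(0.0000−0.0000)/(126.3588−75.6434)=0.0000; B=V−Δ·S=0.0000
Node (2,1) S=143.5896: V=(p*·63.8567+(1−p*)·0.0000)/1.28=33.8224; Δ=(63.8567−0.0000)/(211.0767−126.3588)=0.7538; B=V−Δ·S=-74.4093
Node (2,2) S=239.8599: V=(p*·205.3741+(1−p*)·63.8567)/1.28=124.8443; Δ=(205.3741−63.8567)/(352.5941−211.0767)=1.0000; B=V−Δ·S=-115.0156
Node (1,0) S=97.6800: V=(p*·33.8224+(1−p*)·0.0000)/1.28=17.9144; Δ=(33.8224−0.0000)/(143.5896−85.9584)=0.5869; B=V−Δ·S=-39.4117
Node (1,1) S=163.1700: V=(p*·124.8443+(1−p*)·33.8224)/1.28=74.6345; Δ=(124.8443−33.8224)/(239.8599−143.5896)=0.9455; B=V−Δ·S=-79.6399
Node (0,0) S=111.0000: V=(p*·74.6345+(1−p*)·17.9144)/1.28=44.0380; Δ=(74.6345−17.9144)/(163.1700−97.6800)=0.8661; B=V−Δ·S=-52.0977
The time-0 hedge costs 44.0380, which is the no-arbitrage price.

(0,0): Delta=0.8661 Bond=-52.0977
(1,0): Delta=0.5869 Bond=-39.4117
(1,1): Delta=0.9455 Bond=-79.6399
(2,0): Delta=0.0000 Bond=0.0000
(2,1): Delta=0.7538 Bond=-74.4093
(2,2): Delta=1.0000 Bond=-115.0156
V0=44.0380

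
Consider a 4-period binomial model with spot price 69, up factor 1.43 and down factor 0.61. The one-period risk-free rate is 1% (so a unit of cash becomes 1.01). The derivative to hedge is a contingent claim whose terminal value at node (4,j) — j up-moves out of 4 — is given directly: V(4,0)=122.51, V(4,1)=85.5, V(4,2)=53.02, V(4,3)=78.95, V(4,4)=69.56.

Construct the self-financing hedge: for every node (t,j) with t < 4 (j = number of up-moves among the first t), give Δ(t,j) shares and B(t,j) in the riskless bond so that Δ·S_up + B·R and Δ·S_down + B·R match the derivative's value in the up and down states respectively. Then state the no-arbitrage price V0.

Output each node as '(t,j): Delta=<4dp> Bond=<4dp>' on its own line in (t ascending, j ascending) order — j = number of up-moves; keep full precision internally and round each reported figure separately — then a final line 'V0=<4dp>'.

Under the risk-neutral measure, an up-move has probability p* = (R−d)/(u−d) = 0.4878 and values discount at R = 1.01.
Payoff layer (t=4): V(4,0)=122.5100, V(4,1)=85.5000, V(4,2)=53.0200, V(4,3)=78.9500, V(4,4)=69.5600
  t=3,j=0: stock 15.6617 → up 22.3962 (V=85.5000), down 9.5536 (V=122.5100). Price 103.4221; hedge Δ=-2.8818, bond B=148.5563.
  t=3,j=1: stock 36.7151 → up 52.5026 (V=53.0200), down 22.3962 (V=85.5000). Price 68.9664; hedge Δ=-1.0788, bond B=108.5762.
  t=3,j=2: stock 86.0698 → up 123.0799 (V=78.9500), down 52.5026 (V=53.0200). Price 65.0186; hedge Δ=0.3674, bond B=33.3966.
  t=3,j=3: stock 201.7703 → up 288.5315 (V=69.5600), down 123.0799 (V=78.9500). Price 73.6332; hedge Δ=-0.0568, bond B=85.0844.
  t=2,j=0: stock 25.6749 → up 36.7151 (V=68.9664), down 15.6617 (V=103.4221). Price 85.7569; hedge Δ=-1.6366, bond B=127.7760.
  t=2,j=1: stock 60.1887 → up 86.0698 (V=65.0186), down 36.7151 (V=68.9664). Price 66.3769; hedge Δ=-0.0800, bond B=71.1913.
  t=2,j=2: stock 141.0981 → up 201.7703 (V=73.6332), down 86.0698 (V=65.0186). Price 68.5355; hedge Δ=0.0745, bond B=58.0299.
  t=1,j=0: stock 42.0900 → up 60.1887 (V=66.3769), down 25.6749 (V=85.7569). Price 75.5478; hedge Δ=-0.5615, bond B=99.1819.
  t=1,j=1: stock 98.6700 → up 141.0981 (V=68.5355), down 60.1887 (V=66.3769). Price 66.7622; hedge Δ=0.0267, bond B=64.1298.
  t=0,j=0: stock 69.0000 → up 98.6700 (V=66.7622), down 42.0900 (V=75.5478). Price 70.5566; hedge Δ=-0.1553, bond B=81.2706.
Self-financing check: at every node Δ·S+B equals the discounted successor values.

(0,0): Delta=-0.1553 Bond=81.2706
(1,0): Delta=-0.5615 Bond=99.1819
(1,1): Delta=0.0267 Bond=64.1298
(2,0): Delta=-1.6366 Bond=127.7760
(2,1): Delta=-0.0800 Bond=71.1913
(2,2): Delta=0.0745 Bond=58.0299
(3,0): Delta=-2.8818 Bond=148.5563
(3,1): Delta=-1.0788 Bond=108.5762
(3,2): Delta=0.3674 Bond=33.3966
(3,3): Delta=-0.0568 Bond=85.0844
V0=70.5566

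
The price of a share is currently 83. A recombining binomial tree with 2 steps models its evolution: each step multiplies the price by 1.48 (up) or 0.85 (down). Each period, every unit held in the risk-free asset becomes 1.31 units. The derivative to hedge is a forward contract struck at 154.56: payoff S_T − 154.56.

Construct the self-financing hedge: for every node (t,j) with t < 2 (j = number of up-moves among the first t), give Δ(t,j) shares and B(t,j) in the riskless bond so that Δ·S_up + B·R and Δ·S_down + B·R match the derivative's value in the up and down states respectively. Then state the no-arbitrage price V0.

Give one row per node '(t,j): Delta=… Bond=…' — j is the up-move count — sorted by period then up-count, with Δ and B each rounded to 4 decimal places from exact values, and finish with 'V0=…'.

(0,0): Delta=1.0000 Bond=-90.0647
(1,0): Delta=1.0000 Bond=-117.9847
(1,1): Delta=1.0000 Bond=-117.9847
V0=-7.0647

The replicating-portfolio and risk-neutral prices coincide; use p* = (1.31−0.85)/(1.48−0.85) = 0.7302 for the latter.
Terminal values V(2,·): V(2,0)=-94.5925, V(2,1)=-50.1460, V(2,2)=27.2432
  t=1,j=0: stock 70.5500 → up 104.4140 (V=-50.1460), down 59.9675 (V=-94.5925). Price -47.4347; hedge Δ=1.0000, bond B=-117.9847.
  t=1,j=1: stock 122.8400 → up 181.8032 (V=27.2432), down 104.4140 (V=-50.1460). Price 4.8553; hedge Δ=1.0000, bond B=-117.9847.
  t=0,j=0: stock 83.0000 → up 122.8400 (V=4.8553), down 70.5500 (V=-47.4347). Price -7.0647; hedge Δ=1.0000, bond B=-90.0647.
Each (Δ,B) replicates both successor values, so the strategy is self-financing and V0 is arbitrage-free.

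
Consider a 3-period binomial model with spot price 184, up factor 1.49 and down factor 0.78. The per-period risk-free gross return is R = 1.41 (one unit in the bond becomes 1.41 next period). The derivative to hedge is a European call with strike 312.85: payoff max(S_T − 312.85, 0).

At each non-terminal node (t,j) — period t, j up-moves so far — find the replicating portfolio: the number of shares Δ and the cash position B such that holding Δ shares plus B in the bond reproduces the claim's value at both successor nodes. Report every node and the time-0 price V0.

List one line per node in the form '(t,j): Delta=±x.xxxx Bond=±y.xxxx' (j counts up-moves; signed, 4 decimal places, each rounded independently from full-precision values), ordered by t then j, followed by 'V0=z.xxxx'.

Under the risk-neutral measure, an up-move has probability p* = (R−d)/(u−d) = 0.8873 and values discount at R = 1.41.
Payoff layer (t=3): V(3,0)=0.0000, V(3,1)=0.0000, V(3,2)=5.7788, V(3,3)=295.8126
Node (2,0) S=111.9456: V=(p*·0.0000+(1−p*)·0.0000)/1.41=0.0000; Δ=(0.0000−0.0000)/(166.7989−87.3176)=0.0000; B=V−Δ·S=0.0000
Node (2,1) S=213.8448: V=(p*·5.7788+(1−p*)·0.0000)/1.41=3.6366; Δ=(5.7788−0.0000)/(318.6288−166.7989)=0.0381; B=V−Δ·S=-4.5025
Node (2,2) S=408.4984: V=(p*·295.8126+(1−p*)·5.7788)/1.41=186.6190; Δ=(295.8126−5.7788)/(608.6626−318.6288)=1.0000; B=V−Δ·S=-221.8794
Node (1,0) S=143.5200: V=(p*·3.6366+(1−p*)·0.0000)/1.41=2.2885; Δ=(3.6366−0.0000)/(213.8448−111.9456)=0.0357; B=V−Δ·S=-2.8334
Node (1,1) S=274.1600: V=(p*·186.6190+(1−p*)·3.6366)/1.41=117.7314; Δ=(186.6190−3.6366)/(408.4984−213.8448)=0.9400; B=V−Δ·S=-139.9903
Node (0,0) S=184.0000: V=(p*·117.7314+(1−p*)·2.2885)/1.41=74.2722; Δ=(117.7314−2.2885)/(274.1600−143.5200)=0.8837; B=V−Δ·S=-88.3234
Check: Δ(0,0)·S0 + B(0,0) = 74.2722 = V0.

(0,0): Delta=0.8837 Bond=-88.3234
(1,0): Delta=0.0357 Bond=-2.8334
(1,1): Delta=0.9400 Bond=-139.9903
(2,0): Delta=0.0000 Bond=0.0000
(2,1): Delta=0.0381 Bond=-4.5025
(2,2): Delta=1.0000 Bond=-221.8794
V0=74.2722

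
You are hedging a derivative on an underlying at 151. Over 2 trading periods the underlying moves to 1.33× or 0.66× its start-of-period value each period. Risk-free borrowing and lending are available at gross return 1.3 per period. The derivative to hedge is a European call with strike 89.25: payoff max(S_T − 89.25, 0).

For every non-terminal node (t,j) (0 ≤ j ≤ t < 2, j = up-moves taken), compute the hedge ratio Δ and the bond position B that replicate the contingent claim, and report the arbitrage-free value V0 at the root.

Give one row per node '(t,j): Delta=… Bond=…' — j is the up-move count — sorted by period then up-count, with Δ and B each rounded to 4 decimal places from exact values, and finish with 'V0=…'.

Risk-neutral probability p* = (R−d)/(u−d) = (1.3−0.66)/(1.33−0.66) = 0.9552.
At expiry t=2: V(2,0)=0.0000, V(2,1)=43.2978, V(2,2)=177.8539
Node (1,0) S=99.6600: V=(p*·43.2978+(1−p*)·0.0000)/1.3=31.8147; Δ=(43.2978−0.0000)/(132.5478−65.7756)=0.6484; B=V−Δ·S=-32.8089
Node (1,1) S=200.8300: V=(p*·177.8539+(1−p*)·43.2978)/1.3=132.1762; Δ=(177.8539−43.2978)/(267.1039−132.5478)=1.0000; B=V−Δ·S=-68.6538
Node (0,0) S=151.0000: V=(p*·132.1762+(1−p*)·31.8147)/1.3=98.2172; Δ=(132.1762−31.8147)/(200.8300−99.6600)=0.9920; B=V−Δ·S=-51.5760
Self-financing check: at every node Δ·S+B equals the discounted successor values.

(0,0): Delta=0.9920 Bond=-51.5760
(1,0): Delta=0.6484 Bond=-32.8089
(1,1): Delta=1.0000 Bond=-68.6538
V0=98.2172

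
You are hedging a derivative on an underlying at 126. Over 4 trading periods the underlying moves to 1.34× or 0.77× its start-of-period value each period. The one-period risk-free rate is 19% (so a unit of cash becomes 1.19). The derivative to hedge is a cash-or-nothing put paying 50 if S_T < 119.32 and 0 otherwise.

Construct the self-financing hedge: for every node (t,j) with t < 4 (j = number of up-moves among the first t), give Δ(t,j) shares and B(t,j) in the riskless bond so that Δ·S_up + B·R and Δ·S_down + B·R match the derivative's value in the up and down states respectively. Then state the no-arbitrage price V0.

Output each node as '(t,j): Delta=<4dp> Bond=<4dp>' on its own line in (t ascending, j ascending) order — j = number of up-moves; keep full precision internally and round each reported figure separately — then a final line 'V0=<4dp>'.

(0,0): Delta=-0.0632 Bond=9.4275
(1,0): Delta=-0.2476 Bond=29.1056
(1,1): Delta=-0.0254 Bond=4.8305
(2,0): Delta=-0.7271 Bond=70.4535
(2,1): Delta=-0.1492 Bond=21.8435
(2,2): Delta=0.0000 Bond=0.0000
(3,0): Delta=0.0000 Bond=42.0168
(3,1): Delta=-0.8763 Bond=98.7764
(3,2): Delta=0.0000 Bond=0.0000
(3,3): Delta=0.0000 Bond=0.0000
V0=1.4588

The replicating-portfolio and risk-neutral prices coincide; use p* = (1.19−0.77)/(1.34−0.77) = 0.7368 for the latter.
Terminal payoffs: V(4,0)=50.0000, V(4,1)=50.0000, V(4,2)=0.0000, V(4,3)=0.0000, V(4,4)=0.0000
  t=3,j=0: stock 57.5232 → up 77.0810 (V=50.0000), down 44.2928 (V=50.0000). Price 42.0168; hedge Δ=0.0000, bond B=42.0168.
  t=3,j=1: stock 100.1052 → up 134.1410 (V=0.0000), down 77.0810 (V=50.0000). Price 11.0571; hedge Δ=-0.8763, bond B=98.7764.
  t=3,j=2: stock 174.2091 → up 233.4402 (V=0.0000), down 134.1410 (V=0.0000). Price 0.0000; hedge Δ=0.0000, bond B=0.0000.
  t=3,j=3: stock 303.1691 → up 406.2466 (V=0.0000), down 233.4402 (V=0.0000). Price 0.0000; hedge Δ=0.0000, bond B=0.0000.
  t=2,j=0: stock 74.7054 → up 100.1052 (V=11.0571), down 57.5232 (V=42.0168). Price 16.1381; hedge Δ=-0.7271, bond B=70.4535.
  t=2,j=1: stock 130.0068 → up 174.2091 (V=0.0000), down 100.1052 (V=11.0571). Price 2.4452; hedge Δ=-0.1492, bond B=21.8435.
  t=2,j=2: stock 226.2456 → up 303.1691 (V=0.0000), down 174.2091 (V=0.0000). Price 0.0000; hedge Δ=0.0000, bond B=0.0000.
  t=1,j=0: stock 97.0200 → up 130.0068 (V=2.4452), down 74.7054 (V=16.1381). Price 5.0828; hedge Δ=-0.2476, bond B=29.1056.
  t=1,j=1: stock 168.8400 → up 226.2456 (V=0.0000), down 130.0068 (V=2.4452). Price 0.5407; hedge Δ=-0.0254, bond B=4.8305.
  t=0,j=0: stock 126.0000 → up 168.8400 (V=0.5407), down 97.0200 (V=5.0828). Price 1.4588; hedge Δ=-0.0632, bond B=9.4275.
Root portfolio cost Δ·126+B reproduces V0=1.4588.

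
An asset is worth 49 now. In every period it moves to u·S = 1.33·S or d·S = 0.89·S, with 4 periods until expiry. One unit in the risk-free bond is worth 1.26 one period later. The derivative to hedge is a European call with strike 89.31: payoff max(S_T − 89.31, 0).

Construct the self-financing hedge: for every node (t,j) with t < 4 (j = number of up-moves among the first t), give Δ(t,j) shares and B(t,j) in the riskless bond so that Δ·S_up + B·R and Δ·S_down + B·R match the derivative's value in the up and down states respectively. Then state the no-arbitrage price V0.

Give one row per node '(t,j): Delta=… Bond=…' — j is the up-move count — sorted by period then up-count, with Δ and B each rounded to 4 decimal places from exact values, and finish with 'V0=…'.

(0,0): Delta=0.8033 Bond=-24.6691
(1,0): Delta=0.3085 Bond=-9.5017
(1,1): Delta=0.8660 Bond=-35.1661
(2,0): Delta=0.0000 Bond=0.0000
(2,1): Delta=0.3475 Bond=-14.2371
(2,2): Delta=0.9316 Bond=-49.9986
(3,0): Delta=0.0000 Bond=0.0000
(3,1): Delta=0.0000 Bond=0.0000
(3,2): Delta=0.3915 Bond=-21.3325
(3,3): Delta=1.0000 Bond=-70.8810
V0=14.6941

The replicating-portfolio and risk-neutral prices coincide; use p* = (1.26−0.89)/(1.33−0.89) = 0.8409 for the latter.
Terminal values V(4,·): V(4,0)=0.0000, V(4,1)=0.0000, V(4,2)=0.0000, V(4,3)=13.2885, V(4,4)=64.0114
Node (3,0) S=34.5435: V=(p*·0.0000+(1−p*)·0.0000)/1.26=0.0000; Δ=(0.0000−0.0000)/(45.9428−30.7437)=0.0000; B=V−Δ·S=0.0000
Node (3,1) S=51.6212: V=(p*·0.0000+(1−p*)·0.0000)/1.26=0.0000; Δ=(0.0000−0.0000)/(68.6561−45.9428)=0.0000; B=V−Δ·S=0.0000
Node (3,2) S=77.1417: V=(p*·13.2885+(1−p*)·0.0000)/1.26=8.8686; Δ=(13.2885−0.0000)/(102.5985−68.6561)=0.3915; B=V−Δ·S=-21.3325
Node (3,3) S=115.2792: V=(p*·64.0114+(1−p*)·13.2885)/1.26=44.3983; Δ=(64.0114−13.2885)/(153.3214−102.5985)=1.0000; B=V−Δ·S=-70.8810
Node (2,0) S=38.8129: V=(p*·0.0000+(1−p*)·0.0000)/1.26=0.0000; Δ=(0.0000−0.0000)/(51.6212−34.5435)=0.0000; B=V−Δ·S=0.0000
Node (2,1) S=58.0013: V=(p*·8.8686+(1−p*)·0.0000)/1.26=5.9188; Δ=(8.8686−0.0000)/(77.1417−51.6212)=0.3475; B=V−Δ·S=-14.2371
Node (2,2) S=86.6761: V=(p*·44.3983+(1−p*)·8.8686)/1.26=30.7506; Δ=(44.3983−8.8686)/(115.2792−77.1417)=0.9316; B=V−Δ·S=-49.9986
Node (1,0) S=43.6100: V=(p*·5.9188+(1−p*)·0.0000)/1.26=3.9501; Δ=(5.9188−0.0000)/(58.0013−38.8129)=0.3085; B=V−Δ·S=-9.5017
Node (1,1) S=65.1700: V=(p*·30.7506+(1−p*)·5.9188)/1.26=21.2699; Δ=(30.7506−5.9188)/(86.6761−58.0013)=0.8660; B=V−Δ·S=-35.1661
Node (0,0) S=49.0000: V=(p*·21.2699+(1−p*)·3.9501)/1.26=14.6941; Δ=(21.2699−3.9501)/(65.1700−43.6100)=0.8033; B=V−Δ·S=-24.6691
The time-0 hedge costs 14.6941, which is the no-arbitrage price.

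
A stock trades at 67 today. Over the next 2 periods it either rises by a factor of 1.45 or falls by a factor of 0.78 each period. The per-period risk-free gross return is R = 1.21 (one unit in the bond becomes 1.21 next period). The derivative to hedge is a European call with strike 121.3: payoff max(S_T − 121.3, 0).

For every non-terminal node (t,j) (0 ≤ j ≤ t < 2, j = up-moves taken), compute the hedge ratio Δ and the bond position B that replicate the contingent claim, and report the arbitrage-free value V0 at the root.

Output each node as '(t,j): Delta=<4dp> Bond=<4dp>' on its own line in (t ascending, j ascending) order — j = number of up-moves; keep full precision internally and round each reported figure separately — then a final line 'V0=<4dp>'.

(0,0): Delta=0.2312 Bond=-9.9857
(1,0): Delta=0.0000 Bond=0.0000
(1,1): Delta=0.3006 Bond=-18.8265
V0=5.5049

Under the risk-neutral measure, an up-move has probability p* = (R−d)/(u−d) = 0.6418 and values discount at R = 1.21.
At expiry t=2: V(2,0)=0.0000, V(2,1)=0.0000, V(2,2)=19.5675
(1,0): S=52.2600. Δ = (V_up−V_dn)/(S_up−S_dn) = (0.0000−0.0000)/(75.7770−40.7628) = 0.0000. V = [p*·0.0000 + (1−p*)·0.0000]/1.21 = 0.0000. B = V − Δ·S = 0.0000.
(1,1): S=97.1500. Δ = (V_up−V_dn)/(S_up−S_dn) = (19.5675−0.0000)/(140.8675−75.7770) = 0.3006. V = [p*·19.5675 + (1−p*)·0.0000]/1.21 = 10.3787. B = V − Δ·S = -18.8265.
(0,0): S=67.0000. Δ = (V_up−V_dn)/(S_up−S_dn) = (10.3787−0.0000)/(97.1500−52.2600) = 0.2312. V = [p*·10.3787 + (1−p*)·0.0000]/1.21 = 5.5049. B = V − Δ·S = -9.9857.
Check: Δ(0,0)·S0 + B(0,0) = 5.5049 = V0.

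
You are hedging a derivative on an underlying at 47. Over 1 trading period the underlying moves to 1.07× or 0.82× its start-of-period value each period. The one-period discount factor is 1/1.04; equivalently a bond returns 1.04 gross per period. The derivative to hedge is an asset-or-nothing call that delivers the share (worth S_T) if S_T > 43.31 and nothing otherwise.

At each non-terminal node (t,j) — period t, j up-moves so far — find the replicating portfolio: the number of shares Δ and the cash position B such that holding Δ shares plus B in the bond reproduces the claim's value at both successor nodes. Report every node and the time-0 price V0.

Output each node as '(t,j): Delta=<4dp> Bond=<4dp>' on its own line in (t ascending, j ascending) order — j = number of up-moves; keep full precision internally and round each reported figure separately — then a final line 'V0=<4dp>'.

The replicating-portfolio and risk-neutral prices coincide; use p* = (1.04−0.82)/(1.07−0.82) = 0.8800 for the latter.
At expiry t=1: V(1,0)=0.0000, V(1,1)=50.2900
  t=0,j=0: stock 47.0000 → up 50.2900 (V=50.2900), down 38.5400 (V=0.0000). Price 42.5531; hedge Δ=4.2800, bond B=-158.6069.
Self-financing check: at every node Δ·S+B equals the discounted successor values.

(0,0): Delta=4.2800 Bond=-158.6069
V0=42.5531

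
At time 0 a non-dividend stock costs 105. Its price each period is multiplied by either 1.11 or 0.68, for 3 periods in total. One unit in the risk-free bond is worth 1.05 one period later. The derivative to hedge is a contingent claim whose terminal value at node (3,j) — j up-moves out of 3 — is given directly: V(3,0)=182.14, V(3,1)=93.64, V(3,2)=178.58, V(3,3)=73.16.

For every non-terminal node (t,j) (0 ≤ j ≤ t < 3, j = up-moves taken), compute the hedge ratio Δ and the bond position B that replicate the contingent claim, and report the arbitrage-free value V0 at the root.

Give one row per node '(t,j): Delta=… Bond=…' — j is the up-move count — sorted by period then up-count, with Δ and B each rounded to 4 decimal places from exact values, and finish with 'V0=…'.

(0,0): Delta=-1.1929 Bond=217.8210
(1,0): Delta=1.8841 Bond=9.0126
(1,1): Delta=-1.4986 Bond=264.3390
(2,0): Delta=-4.2390 Bond=306.7557
(2,1): Delta=2.4924 Bond=-38.7464
(2,2): Delta=-1.8950 Bond=328.8483
V0=92.5677

The replicating-portfolio and risk-neutral prices coincide; use p* = (1.05−0.68)/(1.11−0.68) = 0.8605 for the latter.
Terminal values V(3,·): V(3,0)=182.1400, V(3,1)=93.6400, V(3,2)=178.5800, V(3,3)=73.1600
(2,0): S=48.5520. Δ = (V_up−V_dn)/(S_up−S_dn) = (93.6400−182.1400)/(53.8927−33.0154) = -4.2390. V = [p*·93.6400 + (1−p*)·182.1400]/1.05 = 100.9417. B = V − Δ·S = 306.7557.
(2,1): S=79.2540. Δ = (V_up−V_dn)/(S_up−S_dn) = (178.5800−93.6400)/(87.9719−53.8927) = 2.4924. V = [p*·178.5800 + (1−p*)·93.6400]/1.05 = 158.7885. B = V − Δ·S = -38.7464.
(2,2): S=129.3705. Δ = (V_up−V_dn)/(S_up−S_dn) = (73.1600−178.5800)/(143.6013−87.9719) = -1.8950. V = [p*·73.1600 + (1−p*)·178.5800]/1.05 = 83.6855. B = V − Δ·S = 328.8483.
(1,0): S=71.4000. Δ = (V_up−V_dn)/(S_up−S_dn) = (158.7885−100.9417)/(79.2540−48.5520) = 1.8841. V = [p*·158.7885 + (1−p*)·100.9417]/1.05 = 143.5399. B = V − Δ·S = 9.0126.
(1,1): S=116.5500. Δ = (V_up−V_dn)/(S_up−S_dn) = (83.6855−158.7885)/(129.3705−79.2540) = -1.4986. V = [p*·83.6855 + (1−p*)·158.7885]/1.05 = 89.6809. B = V − Δ·S = 264.3390.
(0,0): S=105.0000. Δ = (V_up−V_dn)/(S_up−S_dn) = (89.6809−143.5399)/(116.5500−71.4000) = -1.1929. V = [p*·89.6809 + (1−p*)·143.5399]/1.05 = 92.5677. B = V − Δ·S = 217.8210.
The time-0 hedge costs 92.5677, which is the no-arbitrage price.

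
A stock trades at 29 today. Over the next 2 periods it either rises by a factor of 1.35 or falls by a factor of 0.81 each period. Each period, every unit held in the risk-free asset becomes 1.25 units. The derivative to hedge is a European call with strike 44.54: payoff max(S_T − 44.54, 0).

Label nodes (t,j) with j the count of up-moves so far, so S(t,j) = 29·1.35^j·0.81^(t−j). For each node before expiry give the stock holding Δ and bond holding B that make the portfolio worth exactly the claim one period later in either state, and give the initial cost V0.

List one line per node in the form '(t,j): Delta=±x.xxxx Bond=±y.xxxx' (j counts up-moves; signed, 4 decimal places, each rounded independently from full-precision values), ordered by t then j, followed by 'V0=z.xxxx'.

(0,0): Delta=0.3460 Bond=-6.5022
(1,0): Delta=0.0000 Bond=0.0000
(1,1): Delta=0.3932 Bond=-9.9750
V0=3.5321

Since d<R<u, set p* = (R−d)/(u−d) = 0.8148; price each node as the discounted p*-expectation of its children.
Payoff layer (t=2): V(2,0)=0.0000, V(2,1)=0.0000, V(2,2)=8.3125
(1,0): S=23.4900. Δ = (V_up−V_dn)/(S_up−S_dn) = (0.0000−0.0000)/(31.7115−19.0269) = 0.0000. V = [p*·0.0000 + (1−p*)·0.0000]/1.25 = 0.0000. B = V − Δ·S = 0.0000.
(1,1): S=39.1500. Δ = (V_up−V_dn)/(S_up−S_dn) = (8.3125−0.0000)/(52.8525−31.7115) = 0.3932. V = [p*·8.3125 + (1−p*)·0.0000]/1.25 = 5.4185. B = V − Δ·S = -9.9750.
(0,0): S=29.0000. Δ = (V_up−V_dn)/(S_up−S_dn) = (5.4185−0.0000)/(39.1500−23.4900) = 0.3460. V = [p*·5.4185 + (1−p*)·0.0000]/1.25 = 3.5321. B = V − Δ·S = -6.5022.
Each (Δ,B) replicates both successor values, so the strategy is self-financing and V0 is arbitrage-free.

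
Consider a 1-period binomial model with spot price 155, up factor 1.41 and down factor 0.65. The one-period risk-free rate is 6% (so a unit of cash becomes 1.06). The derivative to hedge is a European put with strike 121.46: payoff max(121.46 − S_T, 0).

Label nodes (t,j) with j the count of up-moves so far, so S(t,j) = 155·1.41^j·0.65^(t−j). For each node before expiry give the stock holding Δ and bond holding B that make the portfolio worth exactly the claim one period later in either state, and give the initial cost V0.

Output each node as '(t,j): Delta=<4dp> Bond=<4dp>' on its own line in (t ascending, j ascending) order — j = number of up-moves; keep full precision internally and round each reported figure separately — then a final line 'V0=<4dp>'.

(0,0): Delta=-0.1758 Bond=36.2476
V0=8.9976

Under the risk-neutral measure, an up-move has probability p* = (R−d)/(u−d) = 0.5395 and values discount at R = 1.06.
Payoff layer (t=1): V(1,0)=20.7100, V(1,1)=0.0000
Node (0,0) S=155.0000: V=(p*·0.0000+(1−p*)·20.7100)/1.06=8.9976; Δ=(0.0000−20.7100)/(218.5500−100.7500)=-0.1758; B=V−Δ·S=36.2476
Each (Δ,B) replicates both successor values, so the strategy is self-financing and V0 is arbitrage-free.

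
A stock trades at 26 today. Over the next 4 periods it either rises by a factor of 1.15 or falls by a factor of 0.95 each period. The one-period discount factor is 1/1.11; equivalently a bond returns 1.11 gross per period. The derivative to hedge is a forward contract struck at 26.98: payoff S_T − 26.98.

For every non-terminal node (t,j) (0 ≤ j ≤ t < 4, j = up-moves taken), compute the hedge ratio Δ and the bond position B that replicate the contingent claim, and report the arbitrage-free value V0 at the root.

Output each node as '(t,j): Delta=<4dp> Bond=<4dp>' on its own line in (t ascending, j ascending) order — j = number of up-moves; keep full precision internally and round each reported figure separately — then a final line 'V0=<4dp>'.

(0,0): Delta=1.0000 Bond=-17.7726
(1,0): Delta=1.0000 Bond=-19.7275
(1,1): Delta=1.0000 Bond=-19.7275
(2,0): Delta=1.0000 Bond=-21.8976
(2,1): Delta=1.0000 Bond=-21.8976
(2,2): Delta=1.0000 Bond=-21.8976
(3,0): Delta=1.0000 Bond=-24.3063
(3,1): Delta=1.0000 Bond=-24.3063
(3,2): Delta=1.0000 Bond=-24.3063
(3,3): Delta=1.0000 Bond=-24.3063
V0=8.2274

Risk-neutral probability p* = (R−d)/(u−d) = (1.11−0.95)/(1.15−0.95) = 0.8000.
Terminal payoffs: V(4,0)=-5.8028, V(4,1)=-1.3445, V(4,2)=4.0525, V(4,3)=10.5856, V(4,4)=18.4942
(3,0): S=22.2917. Δ = (V_up−V_dn)/(S_up−S_dn) = (-1.3445−-5.8028)/(25.6355−21.1772) = 1.0000. V = [p*·-1.3445 + (1−p*)·-5.8028]/1.11 = -2.0146. B = V − Δ·S = -24.3063.
(3,1): S=26.9847. Δ = (V_up−V_dn)/(S_up−S_dn) = (4.0525−-1.3445)/(31.0325−25.6355) = 1.0000. V = [p*·4.0525 + (1−p*)·-1.3445]/1.11 = 2.6784. B = V − Δ·S = -24.3063.
(3,2): S=32.6657. Δ = (V_up−V_dn)/(S_up−S_dn) = (10.5856−4.0525)/(37.5656−31.0325) = 1.0000. V = [p*·10.5856 + (1−p*)·4.0525]/1.11 = 8.3594. B = V − Δ·S = -24.3063.
(3,3): S=39.5427. Δ = (V_up−V_dn)/(S_up−S_dn) = (18.4942−10.5856)/(45.4742−37.5656) = 1.0000. V = [p*·18.4942 + (1−p*)·10.5856]/1.11 = 15.2364. B = V − Δ·S = -24.3063.
(2,0): S=23.4650. Δ = (V_up−V_dn)/(S_up−S_dn) = (2.6784−-2.0146)/(26.9847−22.2918) = 1.0000. V = [p*·2.6784 + (1−p*)·-2.0146]/1.11 = 1.5674. B = V − Δ·S = -21.8976.
(2,1): S=28.4050. Δ = (V_up−V_dn)/(S_up−S_dn) = (8.3594−2.6784)/(32.6657−26.9847) = 1.0000. V = [p*·8.3594 + (1−p*)·2.6784]/1.11 = 6.5074. B = V − Δ·S = -21.8976.
(2,2): S=34.3850. Δ = (V_up−V_dn)/(S_up−S_dn) = (15.2364−8.3594)/(39.5427−32.6657) = 1.0000. V = [p*·15.2364 + (1−p*)·8.3594]/1.11 = 12.4874. B = V − Δ·S = -21.8976.
(1,0): S=24.7000. Δ = (V_up−V_dn)/(S_up−S_dn) = (6.5074−1.5674)/(28.4050−23.4650) = 1.0000. V = [p*·6.5074 + (1−p*)·1.5674]/1.11 = 4.9725. B = V − Δ·S = -19.7275.
(1,1): S=29.9000. Δ = (V_up−V_dn)/(S_up−S_dn) = (12.4874−6.5074)/(34.3850−28.4050) = 1.0000. V = [p*·12.4874 + (1−p*)·6.5074]/1.11 = 10.1725. B = V − Δ·S = -19.7275.
(0,0): S=26.0000. Δ = (V_up−V_dn)/(S_up−S_dn) = (10.1725−4.9725)/(29.9000−24.7000) = 1.0000. V = [p*·10.1725 + (1−p*)·4.9725]/1.11 = 8.2274. B = V − Δ·S = -17.7726.
Root portfolio cost Δ·26+B reproduces V0=8.2274.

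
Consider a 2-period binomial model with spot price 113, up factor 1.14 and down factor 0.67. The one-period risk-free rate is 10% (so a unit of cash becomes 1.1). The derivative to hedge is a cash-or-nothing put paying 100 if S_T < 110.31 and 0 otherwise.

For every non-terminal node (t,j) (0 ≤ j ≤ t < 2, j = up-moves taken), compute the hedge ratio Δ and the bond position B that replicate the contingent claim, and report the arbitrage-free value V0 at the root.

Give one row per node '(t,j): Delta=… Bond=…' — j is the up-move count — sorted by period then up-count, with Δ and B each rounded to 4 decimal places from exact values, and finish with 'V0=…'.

Since d<R<u, set p* = (R−d)/(u−d) = 0.9149; price each node as the discounted p*-expectation of its children.
Terminal payoffs: V(2,0)=100.0000, V(2,1)=100.0000, V(2,2)=0.0000
  t=1,j=0: stock 75.7100 → up 86.3094 (V=100.0000), down 50.7257 (V=100.0000). Price 90.9091; hedge Δ=0.0000, bond B=90.9091.
  t=1,j=1: stock 128.8200 → up 146.8548 (V=0.0000), down 86.3094 (V=100.0000). Price 7.7369; hedge Δ=-1.6517, bond B=220.5029.
  t=0,j=0: stock 113.0000 → up 128.8200 (V=7.7369), down 75.7100 (V=90.9091). Price 13.4686; hedge Δ=-1.5660, bond B=190.4306.
Self-financing check: at every node Δ·S+B equals the discounted successor values.

(0,0): Delta=-1.5660 Bond=190.4306
(1,0): Delta=0.0000 Bond=90.9091
(1,1): Delta=-1.6517 Bond=220.5029
V0=13.4686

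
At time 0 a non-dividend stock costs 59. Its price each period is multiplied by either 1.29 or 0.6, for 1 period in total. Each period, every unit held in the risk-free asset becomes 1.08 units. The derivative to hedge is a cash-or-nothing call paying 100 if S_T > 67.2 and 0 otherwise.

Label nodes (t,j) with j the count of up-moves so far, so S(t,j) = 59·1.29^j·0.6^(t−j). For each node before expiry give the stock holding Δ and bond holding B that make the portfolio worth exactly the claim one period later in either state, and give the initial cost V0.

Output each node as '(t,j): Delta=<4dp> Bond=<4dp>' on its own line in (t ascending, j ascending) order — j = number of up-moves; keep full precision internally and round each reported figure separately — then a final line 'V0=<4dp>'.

No-arbitrage ⇒ martingale measure with p* = (R−d)/(u−d) = 0.6957.
Terminal values V(1,·): V(1,0)=0.0000, V(1,1)=100.0000
  t=0,j=0: stock 59.0000 → up 76.1100 (V=100.0000), down 35.4000 (V=0.0000). Price 64.4122; hedge Δ=2.4564, bond B=-80.5153.
The time-0 hedge costs 64.4122, which is the no-arbitrage price.

(0,0): Delta=2.4564 Bond=-80.5153
V0=64.4122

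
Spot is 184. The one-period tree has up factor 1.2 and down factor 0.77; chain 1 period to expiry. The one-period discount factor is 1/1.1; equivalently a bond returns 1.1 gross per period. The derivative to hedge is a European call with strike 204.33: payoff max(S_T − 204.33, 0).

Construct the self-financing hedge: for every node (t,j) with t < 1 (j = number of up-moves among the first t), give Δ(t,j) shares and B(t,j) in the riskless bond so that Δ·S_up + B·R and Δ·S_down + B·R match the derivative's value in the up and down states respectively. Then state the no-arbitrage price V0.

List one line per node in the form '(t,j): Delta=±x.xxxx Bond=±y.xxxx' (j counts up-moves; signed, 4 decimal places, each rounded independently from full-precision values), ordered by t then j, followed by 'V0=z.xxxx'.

Since d<R<u, set p* = (R−d)/(u−d) = 0.7674; price each node as the discounted p*-expectation of its children.
Terminal payoffs: V(1,0)=0.0000, V(1,1)=16.4700
(0,0): S=184.0000. Δ = (V_up−V_dn)/(S_up−S_dn) = (16.4700−0.0000)/(220.8000−141.6800) = 0.2082. V = [p*·16.4700 + (1−p*)·0.0000]/1.1 = 11.4907. B = V − Δ·S = -26.8116.
Check: Δ(0,0)·S0 + B(0,0) = 11.4907 = V0.

(0,0): Delta=0.2082 Bond=-26.8116
V0=11.4907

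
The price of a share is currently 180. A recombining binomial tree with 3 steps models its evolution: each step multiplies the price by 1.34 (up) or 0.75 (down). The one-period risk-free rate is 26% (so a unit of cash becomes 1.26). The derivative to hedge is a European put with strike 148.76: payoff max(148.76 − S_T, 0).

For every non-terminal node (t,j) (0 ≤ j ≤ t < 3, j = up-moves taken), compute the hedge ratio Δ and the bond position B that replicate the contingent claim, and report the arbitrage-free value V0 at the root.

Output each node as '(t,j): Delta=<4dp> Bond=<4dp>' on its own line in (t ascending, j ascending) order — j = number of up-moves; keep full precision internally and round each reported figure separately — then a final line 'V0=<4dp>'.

(0,0): Delta=-0.0247 Bond=4.8498
(1,0): Delta=-0.1934 Bond=28.8862
(1,1): Delta=-0.0099 Bond=2.5382
(2,0): Delta=-1.0000 Bond=118.0635
(2,1): Delta=-0.1226 Bond=23.5861
(2,2): Delta=0.0000 Bond=0.0000
V0=0.4026

Risk-neutral probability p* = (R−d)/(u−d) = (1.26−0.75)/(1.34−0.75) = 0.8644.
At expiry t=3: V(3,0)=72.8225, V(3,1)=13.0850, V(3,2)=0.0000, V(3,3)=0.0000
  t=2,j=0: stock 101.2500 → up 135.6750 (V=13.0850), down 75.9375 (V=72.8225). Price 16.8135; hedge Δ=-1.0000, bond B=118.0635.
  t=2,j=1: stock 180.9000 → up 242.4060 (V=0.0000), down 135.6750 (V=13.0850). Price 1.4081; hedge Δ=-0.1226, bond B=23.5861.
  t=2,j=2: stock 323.2080 → up 433.0987 (V=0.0000), down 242.4060 (V=0.0000). Price 0.0000; hedge Δ=0.0000, bond B=0.0000.
  t=1,j=0: stock 135.0000 → up 180.9000 (V=1.4081), down 101.2500 (V=16.8135). Price 2.7754; hedge Δ=-0.1934, bond B=28.8862.
  t=1,j=1: stock 241.2000 → up 323.2080 (V=0.0000), down 180.9000 (V=1.4081). Price 0.1515; hedge Δ=-0.0099, bond B=2.5382.
  t=0,j=0: stock 180.0000 → up 241.2000 (V=0.1515), down 135.0000 (V=2.7754). Price 0.4026; hedge Δ=-0.0247, bond B=4.8498.
Each (Δ,B) replicates both successor values, so the strategy is self-financing and V0 is arbitrage-free.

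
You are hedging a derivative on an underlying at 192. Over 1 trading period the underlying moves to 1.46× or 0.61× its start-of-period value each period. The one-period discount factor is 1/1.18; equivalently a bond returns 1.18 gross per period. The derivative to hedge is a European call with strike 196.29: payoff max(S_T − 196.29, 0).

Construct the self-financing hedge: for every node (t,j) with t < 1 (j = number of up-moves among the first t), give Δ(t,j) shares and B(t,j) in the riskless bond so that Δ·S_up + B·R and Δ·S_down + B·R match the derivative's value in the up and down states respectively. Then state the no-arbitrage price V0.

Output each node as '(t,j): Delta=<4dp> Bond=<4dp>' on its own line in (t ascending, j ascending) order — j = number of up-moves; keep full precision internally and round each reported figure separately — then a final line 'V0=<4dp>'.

Risk-neutral probability p* = (R−d)/(u−d) = (1.18−0.61)/(1.46−0.61) = 0.6706.
Terminal values V(1,·): V(1,0)=0.0000, V(1,1)=84.0300
(0,0): S=192.0000. Δ = (V_up−V_dn)/(S_up−S_dn) = (84.0300−0.0000)/(280.3200−117.1200) = 0.5149. V = [p*·84.0300 + (1−p*)·0.0000]/1.18 = 47.7538. B = V − Δ·S = -51.1050.
Self-financing check: at every node Δ·S+B equals the discounted successor values.

(0,0): Delta=0.5149 Bond=-51.1050
V0=47.7538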